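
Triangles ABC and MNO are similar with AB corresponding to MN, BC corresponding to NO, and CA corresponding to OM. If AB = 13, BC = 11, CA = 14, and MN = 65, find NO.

Since the triangles are similar, the ratio of corresponding sides is constant.
Scale factor k = MN / AB = 65 / 13 = 5
NO = k * BC = 5 * 11 = 55

55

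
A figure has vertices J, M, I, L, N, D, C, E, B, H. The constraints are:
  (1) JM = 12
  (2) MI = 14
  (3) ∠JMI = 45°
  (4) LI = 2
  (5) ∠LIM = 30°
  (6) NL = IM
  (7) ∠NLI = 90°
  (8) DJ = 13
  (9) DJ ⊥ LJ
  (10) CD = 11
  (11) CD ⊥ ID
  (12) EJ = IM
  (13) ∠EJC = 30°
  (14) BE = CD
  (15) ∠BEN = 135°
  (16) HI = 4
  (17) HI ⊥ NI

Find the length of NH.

From the given relations: NL = IM = 14.
Step 1: By the law of cosines on triangle NLI: NI² = 14² + 2² − 2·14·2·cos(90°) = 200, so NI = 10·√2.
Step 2: By the law of cosines on triangle NIH: NH² = (10·√2)² + 4² − 2·10·√2·4·cos(90°) = 216, so NH = 6·√6.

Therefore, the length of NH = 6·√6.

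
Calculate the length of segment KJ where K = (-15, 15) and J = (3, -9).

d = sqrt((3 - -15)^2 + (-9 - 15)^2)
d = sqrt(18^2 + -24^2)
d = sqrt(324 + 576)
d = sqrt(900) = 30

30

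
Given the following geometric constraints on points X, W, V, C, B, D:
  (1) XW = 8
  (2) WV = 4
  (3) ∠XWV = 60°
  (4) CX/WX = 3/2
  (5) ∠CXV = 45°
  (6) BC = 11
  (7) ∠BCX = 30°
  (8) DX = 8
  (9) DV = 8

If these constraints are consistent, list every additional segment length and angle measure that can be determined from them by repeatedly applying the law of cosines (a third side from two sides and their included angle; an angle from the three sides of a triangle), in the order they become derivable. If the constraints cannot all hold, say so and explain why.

The constraints are consistent. Derivable facts, in order:
After 1 step:
- XB ≈ 6.03
- XV = 4·√3
After 2 steps:
- VC ≈ 8.63
- ∠BXC = 65.78°
- ∠CBX = 84.22°
- ∠DVX = 64.34°
- ∠DXV = 64.34°
- ∠VDX = 51.32°
- ∠VXW = 30°
- ∠WVX = 90°
After 3 steps:
- ∠CVX = 100.4°
- ∠VCX = 34.6°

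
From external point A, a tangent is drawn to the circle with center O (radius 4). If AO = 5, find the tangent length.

Let T be the point of tangency. Then OT ⊥ AT (radius ⊥ tangent).
In right triangle OTA: OA² = OT² + AT²
5² = 4² + AT²
AT² = 9, AT = 3

3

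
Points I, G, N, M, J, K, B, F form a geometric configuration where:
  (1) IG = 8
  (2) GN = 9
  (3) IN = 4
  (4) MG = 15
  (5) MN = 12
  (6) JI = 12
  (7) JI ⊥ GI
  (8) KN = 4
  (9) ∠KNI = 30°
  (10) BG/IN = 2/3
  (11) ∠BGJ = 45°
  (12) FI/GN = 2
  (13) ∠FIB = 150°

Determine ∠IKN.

Step 1: By the law of cosines on triangle KNI: KI² = 4² + 4² − 2·4·4·cos(30°) = 4.29, so KI ≈ 2.07.
Step 2: By the inverse law of cosines on triangle IKN: cos(∠IKN) = (2.07² + 4² − 4²) / (2·2.07·4) = 4.29/16.56 = 0.2588, so ∠IKN = 75°.

Therefore, the measure of angle ∠IKN = 75°.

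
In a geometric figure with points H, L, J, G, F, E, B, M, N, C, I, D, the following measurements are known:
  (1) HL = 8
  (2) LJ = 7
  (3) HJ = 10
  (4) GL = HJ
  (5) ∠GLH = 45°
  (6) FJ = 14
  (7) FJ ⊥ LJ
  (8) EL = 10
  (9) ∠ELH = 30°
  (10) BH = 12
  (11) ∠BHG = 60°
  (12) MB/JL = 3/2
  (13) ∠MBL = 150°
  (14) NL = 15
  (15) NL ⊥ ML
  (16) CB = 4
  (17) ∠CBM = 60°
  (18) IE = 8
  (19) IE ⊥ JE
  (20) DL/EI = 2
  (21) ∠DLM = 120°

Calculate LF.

Step 1: By the law of cosines on triangle LJF: LF² = 7² + 14² − 2·7·14·cos(90°) = 245, so LF = 7·√5.

Therefore, the length of LF = 7·√5.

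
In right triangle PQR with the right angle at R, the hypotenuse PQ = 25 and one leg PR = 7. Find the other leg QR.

Rearranging the Pythagorean theorem to solve for the unknown leg:
leg^2 = hypotenuse^2 - known_leg^2 = 625 - 49 = 576
leg = sqrt(576) = 24.

24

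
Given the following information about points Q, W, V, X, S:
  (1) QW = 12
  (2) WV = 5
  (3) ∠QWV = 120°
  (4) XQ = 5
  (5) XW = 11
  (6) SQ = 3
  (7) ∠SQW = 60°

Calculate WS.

Step 1: By the law of cosines on triangle WQS: WS² = 12² + 3² − 2·12·3·cos(60°) = 117, so WS = 3·√13.

Therefore, the length of WS = 3·√13.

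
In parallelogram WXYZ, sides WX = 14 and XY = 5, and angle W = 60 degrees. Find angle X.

Opposite sides of a parallelogram are parallel, so consecutive angles form co-interior angles on a transversal.
Co-interior angles sum to 180°, giving angle X = 180 - 60 = 120 degrees.

120 degrees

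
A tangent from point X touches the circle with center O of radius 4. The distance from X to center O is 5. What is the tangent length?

tangent = √(d² - r²) = √(5² - 4²) = √(25 - 16) = √9 = 3

3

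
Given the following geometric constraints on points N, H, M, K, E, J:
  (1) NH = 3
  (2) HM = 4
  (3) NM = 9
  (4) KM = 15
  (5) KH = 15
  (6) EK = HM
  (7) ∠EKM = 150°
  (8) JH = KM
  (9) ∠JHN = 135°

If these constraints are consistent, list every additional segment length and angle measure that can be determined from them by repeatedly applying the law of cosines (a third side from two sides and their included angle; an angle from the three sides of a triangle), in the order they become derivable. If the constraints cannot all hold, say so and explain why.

These constraints are not satisfiable: by the triangle inequality in triangle HNM, (1) NH = 3 and (2) HM = 4 force NM ≤ 3 + 4 = 7, but (3) says NM = 9. No planar figure meets all of them, so nothing further can be derived.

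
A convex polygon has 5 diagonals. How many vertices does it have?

Using d = n(n - 3)/2, we solve 5 = n(n - 3)/2.
So n(n - 3) = 10.
Testing n = 5: 5 * 2 = 10 = 10. Correct.
The polygon has 5 sides.

5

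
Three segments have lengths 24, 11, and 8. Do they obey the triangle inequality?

No.
The triangle inequality is violated: 11 + 8 = 19 ≤ 24.
These lengths cannot form a triangle.

No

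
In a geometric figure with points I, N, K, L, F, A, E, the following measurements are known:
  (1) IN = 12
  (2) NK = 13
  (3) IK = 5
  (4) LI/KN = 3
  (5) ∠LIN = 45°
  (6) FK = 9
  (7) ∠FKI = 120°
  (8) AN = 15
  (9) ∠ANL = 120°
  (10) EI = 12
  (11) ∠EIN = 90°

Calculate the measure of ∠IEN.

Step 1: By the law of cosines on triangle EIN: EN² = 12² + 12² − 2·12·12·cos(90°) = 288, so EN = 12·√2.
Step 2: By the inverse law of cosines on triangle IEN: cos(∠IEN) = (12² + (12·√2)² − 12²) / (2·12·12·√2) = 288/407.29 = 0.7071, so ∠IEN = 45°.

Therefore, the measure of angle ∠IEN = 45°.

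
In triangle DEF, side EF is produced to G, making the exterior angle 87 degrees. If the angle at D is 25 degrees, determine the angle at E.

angle E = 87 - 25 = 62 degrees (exterior angle theorem).

62 degrees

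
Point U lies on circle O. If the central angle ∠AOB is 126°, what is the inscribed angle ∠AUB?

Inscribed angle = 126° / 2 = 63° (inscribed angle theorem).

63°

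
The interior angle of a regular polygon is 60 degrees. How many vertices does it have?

The exterior angle is the supplement of the interior angle: 180 - 60 = 120 degrees.
Since the exterior angles of any convex polygon sum to 360 degrees, the number of sides is 360 / 120 = 3.

3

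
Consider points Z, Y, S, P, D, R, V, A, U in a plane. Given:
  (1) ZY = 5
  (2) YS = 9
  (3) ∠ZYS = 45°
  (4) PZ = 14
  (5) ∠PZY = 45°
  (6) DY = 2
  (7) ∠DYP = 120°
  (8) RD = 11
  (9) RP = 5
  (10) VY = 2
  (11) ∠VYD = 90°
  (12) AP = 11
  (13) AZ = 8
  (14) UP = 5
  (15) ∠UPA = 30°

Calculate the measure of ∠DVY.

Step 1: By the law of cosines on triangle VYD: VD² = 2² + 2² − 2·2·2·cos(90°) = 8, so VD = 2·√2.
Step 2: By the inverse law of cosines on triangle DVY: cos(∠DVY) = ((2·√2)² + 2² − 2²) / (2·2·√2·2) = 8/11.31 = 0.7071, so ∠DVY = 45°.

Therefore, the measure of angle ∠DVY = 45°.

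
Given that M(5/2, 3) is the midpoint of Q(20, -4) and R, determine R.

Using the midpoint formula: M = ((x1 + x2)/2, (y1 + y2)/2)
We know M = (5/2, 3) and Q = (20, -4)
For x: 5/2 = (20 + x2)/2, so x2 = 2*5/2 - 20 = -15
For y: 3 = (-4 + y2)/2, so y2 = 2*3 - -4 = 10
R = (-15, 10)

(-15, 10)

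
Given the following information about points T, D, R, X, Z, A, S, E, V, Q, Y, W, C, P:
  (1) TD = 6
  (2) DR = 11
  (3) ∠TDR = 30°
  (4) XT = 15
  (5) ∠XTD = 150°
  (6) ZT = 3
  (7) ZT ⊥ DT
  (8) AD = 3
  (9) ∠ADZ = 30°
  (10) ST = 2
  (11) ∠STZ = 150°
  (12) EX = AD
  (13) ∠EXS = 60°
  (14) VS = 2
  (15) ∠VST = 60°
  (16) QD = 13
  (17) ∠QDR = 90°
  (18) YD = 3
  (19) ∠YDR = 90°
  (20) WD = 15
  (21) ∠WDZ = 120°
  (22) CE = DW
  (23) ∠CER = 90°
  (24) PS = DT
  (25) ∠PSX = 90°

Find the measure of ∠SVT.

Step 1: By the law of cosines on triangle VST: VT² = 2² + 2² − 2·2·2·cos(60°) = 4, so VT = 2.
Step 2: By the inverse law of cosines on triangle SVT: cos(∠SVT) = (2² + 2² − 2²) / (2·2·2) = 4/8 = 0.5, so ∠SVT = 60°.

Therefore, the measure of angle ∠SVT = 60°.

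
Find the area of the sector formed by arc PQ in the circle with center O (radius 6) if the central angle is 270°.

Sector area = π(6²)(3/4) = 27*pi

27*pi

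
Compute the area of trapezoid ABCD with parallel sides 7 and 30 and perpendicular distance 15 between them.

Area = (7 + 30) * 15 / 2 = 555 / 2 = 555/2

555/2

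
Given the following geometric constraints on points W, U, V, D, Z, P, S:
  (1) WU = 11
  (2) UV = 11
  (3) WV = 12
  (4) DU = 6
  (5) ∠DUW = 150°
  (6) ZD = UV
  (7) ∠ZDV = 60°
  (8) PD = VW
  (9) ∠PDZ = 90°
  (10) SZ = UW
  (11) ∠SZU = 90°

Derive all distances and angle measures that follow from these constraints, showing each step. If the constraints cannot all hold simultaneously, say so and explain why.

The constraints are consistent.

From the given relations:
  ZD = UV = 11
  PD = VW = 12
  SZ = UW = 11

Step 1: From WU = 11, UD = 6, and ∠WUD = 150°, by the law of cosines:
  WD² = WU² + UD² - 2·WU·UD·cos(150°) = 121 + 36 + 114.3 = 271.3
  WD ≈ 16.47

Step 2: From ZD = 11, DP = 12, and ∠ZDP = 90°, by the law of cosines:
  ZP² = ZD² + DP² - 2·ZD·DP·cos(90°) = 121 + 144 - 0 = 265
  ZP ≈ 16.28

Step 3: From WU = 11, WV = 12, UV = 11, by the inverse law of cosines:
  cos(∠UWV) = (WU² + WV² - UV²) / (2·WU·WV)
  ∠UWV = 56.94°

Step 4: From UV = 11, UW = 11, VW = 12, by the inverse law of cosines:
  cos(∠VUW) = (UV² + UW² - VW²) / (2·UV·UW)
  ∠VUW = 66.11°

Step 5: From VU = 11, VW = 12, UW = 11, by the inverse law of cosines:
  cos(∠UVW) = (VU² + VW² - UW²) / (2·VU·VW)
  ∠UVW = 56.94°

Step 6: From WD = 16.47, WU = 11, DU = 6, by the inverse law of cosines:
  cos(∠DWU) = (WD² + WU² - DU²) / (2·WD·WU)
  ∠DWU = 10.49°

Step 7: From DU = 6, DW = 16.47, UW = 11, by the inverse law of cosines:
  cos(∠UDW) = (DU² + DW² - UW²) / (2·DU·DW)
  ∠UDW = 19.51°

Step 8: From ZD = 11, ZP = 16.28, DP = 12, by the inverse law of cosines:
  cos(∠DZP) = (ZD² + ZP² - DP²) / (2·ZD·ZP)
  ∠DZP = 47.49°

Step 9: From PD = 12, PZ = 16.28, DZ = 11, by the inverse law of cosines:
  cos(∠DPZ) = (PD² + PZ² - DZ²) / (2·PD·PZ)
  ∠DPZ = 42.51°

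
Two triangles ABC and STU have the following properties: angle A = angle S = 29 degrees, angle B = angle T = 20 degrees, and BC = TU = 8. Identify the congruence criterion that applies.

The given information provides:
angle A = angle S = 29 degrees, angle B = angle T = 20 degrees, and BC = TU = 8
This matches the AAS congruence theorem.
Two pairs of corresponding angles and a non-included side are equal (Angle-Angle-Side).

AAS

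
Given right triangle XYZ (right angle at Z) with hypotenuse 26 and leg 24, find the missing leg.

Rearranging the Pythagorean theorem to solve for the unknown leg:
leg^2 = hypotenuse^2 - known_leg^2 = 676 - 576 = 100
leg = sqrt(100) = 10.

10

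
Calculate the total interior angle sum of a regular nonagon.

The sum of interior angles of an n-sided polygon is (n - 2) * 180.
For n = 9: (9 - 2) * 180 = 7 * 180 = 1260 degrees.

1260 degrees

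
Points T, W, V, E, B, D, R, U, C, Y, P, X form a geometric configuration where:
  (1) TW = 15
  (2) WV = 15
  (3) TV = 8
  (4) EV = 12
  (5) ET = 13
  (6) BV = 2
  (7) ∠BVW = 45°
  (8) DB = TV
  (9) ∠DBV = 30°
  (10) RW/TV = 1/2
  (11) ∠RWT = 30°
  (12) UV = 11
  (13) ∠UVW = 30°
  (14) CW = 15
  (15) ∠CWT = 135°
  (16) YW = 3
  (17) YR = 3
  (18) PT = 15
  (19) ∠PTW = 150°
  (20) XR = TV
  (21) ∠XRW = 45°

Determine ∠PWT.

Step 1: By the law of cosines on triangle WTP: WP² = 15² + 15² − 2·15·15·cos(150°) = 839.71, so WP ≈ 28.98.
Step 2: By the inverse law of cosines on triangle PWT: cos(∠PWT) = (28.98² + 15² − 15²) / (2·28.98·15) = 839.71/869.33 = 0.9659, so ∠PWT = 15°.

Therefore, the measure of angle ∠PWT = 15°.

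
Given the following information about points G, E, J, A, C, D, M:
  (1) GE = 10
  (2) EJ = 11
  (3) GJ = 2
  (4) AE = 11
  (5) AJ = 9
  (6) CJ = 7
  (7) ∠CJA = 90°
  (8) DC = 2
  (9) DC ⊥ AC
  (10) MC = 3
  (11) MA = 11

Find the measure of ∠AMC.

Step 1: By the law of cosines on triangle AJC: AC² = 9² + 7² − 2·9·7·cos(90°) = 130, so AC = √130.
Step 2: By the inverse law of cosines on triangle AMC: cos(∠AMC) = (11² + 3² − √130²) / (2·11·3) = 0/66 = 0, so ∠AMC = 90°.

Therefore, the measure of angle ∠AMC = 90°.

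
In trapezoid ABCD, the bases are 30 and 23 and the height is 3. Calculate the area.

Area = (30 + 23) * 3 / 2 = 159 / 2 = 159/2

159/2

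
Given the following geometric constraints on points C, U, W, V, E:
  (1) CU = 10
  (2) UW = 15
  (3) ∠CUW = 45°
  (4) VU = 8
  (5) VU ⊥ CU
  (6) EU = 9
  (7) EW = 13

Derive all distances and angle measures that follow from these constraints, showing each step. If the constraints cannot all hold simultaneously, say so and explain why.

The constraints are consistent.

Step 1: From CU = 10, UW = 15, and ∠CUW = 45°, by the law of cosines:
  CW² = CU² + UW² - 2·CU·UW·cos(45°) = 100 + 225 - 212.1 = 112.9
  CW ≈ 10.62

Step 2: From CU = 10, UV = 8, and ∠CUV = 90°, by the law of cosines:
  CV² = CU² + UV² - 2·CU·UV·cos(90°) = 100 + 64 - 0 = 164
  CV = 2·√41

Step 3: From UE = 9, UW = 15, EW = 13, by the inverse law of cosines:
  cos(∠EUW) = (UE² + UW² - EW²) / (2·UE·UW)
  ∠EUW = 59.51°

Step 4: From WE = 13, WU = 15, EU = 9, by the inverse law of cosines:
  cos(∠EWU) = (WE² + WU² - EU²) / (2·WE·WU)
  ∠EWU = 36.62°

Step 5: From EU = 9, EW = 13, UW = 15, by the inverse law of cosines:
  cos(∠UEW) = (EU² + EW² - UW²) / (2·EU·EW)
  ∠UEW = 83.87°

Step 6: From CU = 10, CV = 2·√41, UV = 8, by the inverse law of cosines:
  cos(∠UCV) = (CU² + CV² - UV²) / (2·CU·CV)
  ∠UCV = 38.66°

Step 7: From CU = 10, CW = 10.62, UW = 15, by the inverse law of cosines:
  cos(∠UCW) = (CU² + CW² - UW²) / (2·CU·CW)
  ∠UCW = 93.27°

Step 8: From WC = 10.62, WU = 15, CU = 10, by the inverse law of cosines:
  cos(∠CWU) = (WC² + WU² - CU²) / (2·WC·WU)
  ∠CWU = 41.73°

Step 9: From VC = 2·√41, VU = 8, CU = 10, by the inverse law of cosines:
  cos(∠CVU) = (VC² + VU² - CU²) / (2·VC·VU)
  ∠CVU = 51.34°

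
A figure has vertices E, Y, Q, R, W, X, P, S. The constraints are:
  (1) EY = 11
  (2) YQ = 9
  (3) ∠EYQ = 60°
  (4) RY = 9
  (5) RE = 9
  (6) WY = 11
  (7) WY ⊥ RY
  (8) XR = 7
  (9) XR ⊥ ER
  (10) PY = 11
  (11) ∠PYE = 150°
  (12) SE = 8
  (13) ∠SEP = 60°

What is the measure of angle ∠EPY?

Step 1: By the law of cosines on triangle PYE: PE² = 11² + 11² − 2·11·11·cos(150°) = 451.58, so PE ≈ 21.25.
Step 2: By the inverse law of cosines on triangle EPY: cos(∠EPY) = (21.25² + 11² − 11²) / (2·21.25·11) = 451.58/467.51 = 0.9659, so ∠EPY = 15°.

Therefore, the measure of angle ∠EPY = 15°.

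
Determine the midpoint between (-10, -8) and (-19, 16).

M = ((x₁ + x₂)/2, (y₁ + y₂)/2)
= ((-10 + -19)/2, (-8 + 16)/2)
= (-29/2, 8/2) = (-29/2, 4)

(-29/2, 4)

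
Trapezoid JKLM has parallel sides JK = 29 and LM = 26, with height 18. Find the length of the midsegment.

midsegment = (29 + 26) / 2 = 55 / 2 = 55/2

55/2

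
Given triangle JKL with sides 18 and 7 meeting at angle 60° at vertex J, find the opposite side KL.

By the law of cosines: KL^2 = JK^2 + JL^2 - 2*JK*JL*cos(J)
KL^2 = 18^2 + 7^2 - 2*18*7*cos(60°)
KL^2 = 324 + 49 - 252*(1/2)
KL^2 = 247
KL = sqrt(247)

sqrt(247)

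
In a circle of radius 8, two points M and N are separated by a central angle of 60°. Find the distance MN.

Drop a perpendicular from the center to the chord, bisecting both the chord and the central angle.
Each half-chord = r sin(θ/2) = 8 sin(30°).
The full chord = 2 × 8 × sin(30°) = 8.

8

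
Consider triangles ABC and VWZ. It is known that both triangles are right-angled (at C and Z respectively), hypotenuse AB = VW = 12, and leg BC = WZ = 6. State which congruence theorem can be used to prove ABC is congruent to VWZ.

The given information provides:
both triangles are right-angled (at C and Z respectively), hypotenuse AB = VW = 12, and leg BC = WZ = 6
This matches the HL congruence theorem.
The hypotenuse and one leg of two right triangles are equal (Hypotenuse-Leg).

HL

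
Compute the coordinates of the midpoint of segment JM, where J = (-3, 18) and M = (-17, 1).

The midpoint is the average of the coordinates:
x: (-3 + -17)/2 = -10
y: (18 + 1)/2 = 19/2
Midpoint = (-10, 19/2)

(-10, 19/2)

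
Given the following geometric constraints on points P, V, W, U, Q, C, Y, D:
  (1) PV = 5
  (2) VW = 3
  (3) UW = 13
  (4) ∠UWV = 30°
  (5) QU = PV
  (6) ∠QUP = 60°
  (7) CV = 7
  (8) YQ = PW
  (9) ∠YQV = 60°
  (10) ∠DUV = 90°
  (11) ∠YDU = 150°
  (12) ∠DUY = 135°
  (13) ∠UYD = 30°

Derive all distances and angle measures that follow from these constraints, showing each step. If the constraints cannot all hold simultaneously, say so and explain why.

These constraints are not satisfiable: (11), (12) and (13) are the three interior angles of triangle YDU, which must sum to 180°, but 150° + 135° + 30° = 315°. No planar figure meets all of them, so nothing further can be derived.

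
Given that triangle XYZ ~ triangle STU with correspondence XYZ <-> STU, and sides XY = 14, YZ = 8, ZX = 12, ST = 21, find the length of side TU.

Since the triangles are similar, the ratio of corresponding sides is constant.
Scale factor k = ST / XY = 21 / 14 = 3/2
TU = k * YZ = 3/2 * 8 = 12

12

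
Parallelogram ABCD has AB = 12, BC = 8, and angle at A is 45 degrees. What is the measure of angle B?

In a parallelogram, consecutive angles are supplementary (sum to 180°).
angle B = 180 - angle A
angle B = 180 - 45
angle B = 135 degrees

135 degrees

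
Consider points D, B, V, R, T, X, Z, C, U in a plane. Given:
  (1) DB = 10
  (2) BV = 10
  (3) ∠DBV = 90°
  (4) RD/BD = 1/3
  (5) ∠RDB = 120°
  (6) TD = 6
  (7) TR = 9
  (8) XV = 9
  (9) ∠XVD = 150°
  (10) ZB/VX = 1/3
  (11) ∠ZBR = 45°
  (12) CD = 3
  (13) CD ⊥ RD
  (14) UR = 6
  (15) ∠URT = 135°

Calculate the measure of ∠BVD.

Step 1: By the law of cosines on triangle VBD: VD² = 10² + 10² − 2·10·10·cos(90°) = 200, so VD = 10·√2.
Step 2: By the inverse law of cosines on triangle BVD: cos(∠BVD) = (10² + (10·√2)² − 10²) / (2·10·10·√2) = 200/282.84 = 0.7071, so ∠BVD = 45°.

Therefore, the measure of angle ∠BVD = 45°.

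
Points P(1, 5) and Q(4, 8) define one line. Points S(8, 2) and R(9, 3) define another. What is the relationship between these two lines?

Slope of line 1: m1 = (8 - 5)/(4 - 1) = 3/3 = 1
Slope of line 2: m2 = (3 - 2)/(9 - 8) = 1/1 = 1
m1 = m2, so the lines are parallel.

Parallel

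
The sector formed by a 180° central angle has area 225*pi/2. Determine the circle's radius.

The sector covers 180°/360° = 1/2 of the full circle.
Full circle area = 225*pi/2 / 1/2 = 225*pi.
Since full area = πr², we get r² = 225*pi/π = 225, so r = 15.

15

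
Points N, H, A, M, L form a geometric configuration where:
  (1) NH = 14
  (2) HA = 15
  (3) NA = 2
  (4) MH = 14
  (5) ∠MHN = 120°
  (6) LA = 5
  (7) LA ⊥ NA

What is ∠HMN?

Step 1: By the law of cosines on triangle MHN: MN² = 14² + 14² − 2·14·14·cos(120°) = 588, so MN = 14·√3.
Step 2: By the inverse law of cosines on triangle HMN: cos(∠HMN) = (14² + (14·√3)² − 14²) / (2·14·14·√3) = 588/678.96 = 0.866, so ∠HMN = 30°.

Therefore, the measure of angle ∠HMN = 30°.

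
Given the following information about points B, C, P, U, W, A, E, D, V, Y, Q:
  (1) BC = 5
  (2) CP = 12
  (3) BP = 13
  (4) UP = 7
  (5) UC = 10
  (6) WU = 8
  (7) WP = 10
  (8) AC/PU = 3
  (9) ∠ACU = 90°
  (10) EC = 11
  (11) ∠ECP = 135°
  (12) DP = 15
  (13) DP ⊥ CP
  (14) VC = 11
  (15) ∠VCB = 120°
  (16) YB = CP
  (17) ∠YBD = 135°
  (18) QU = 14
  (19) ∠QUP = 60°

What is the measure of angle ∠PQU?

Step 1: By the law of cosines on triangle QUP: QP² = 14² + 7² − 2·14·7·cos(60°) = 147, so QP = 7·√3.
Step 2: By the inverse law of cosines on triangle PQU: cos(∠PQU) = ((7·√3)² + 14² − 7²) / (2·7·√3·14) = 294/339.48 = 0.866, so ∠PQU = 30°.

Therefore, the measure of angle ∠PQU = 30°.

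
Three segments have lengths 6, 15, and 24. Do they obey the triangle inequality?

Check the triangle inequality: 6 + 15 = 21 ≤ 24.
Since the sum of two sides does not exceed the third, no triangle can be formed.

No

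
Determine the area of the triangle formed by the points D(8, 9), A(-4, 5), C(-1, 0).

Shoelace: Area = (1/2)|8(5-0) + -4(0-9) + -1(9-5)| = (1/2)(72) = 36

36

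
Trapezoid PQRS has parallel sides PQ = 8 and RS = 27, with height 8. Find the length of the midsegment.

midsegment = (8 + 27) / 2 = 35 / 2 = 35/2

35/2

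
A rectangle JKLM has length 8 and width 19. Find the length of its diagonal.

Using the Pythagorean theorem:
d² = 8² + 19² = 64 + 361 = 425
d = sqrt(425) = 5*sqrt(17)

5*sqrt(17)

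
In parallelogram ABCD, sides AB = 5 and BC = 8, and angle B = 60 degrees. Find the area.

Area = a * b * sin(theta)
Area = 5 * 8 * sin(60 degrees)
Area = 40 * sqrt(3)/2
Area = 20*sqrt(3)

20*sqrt(3)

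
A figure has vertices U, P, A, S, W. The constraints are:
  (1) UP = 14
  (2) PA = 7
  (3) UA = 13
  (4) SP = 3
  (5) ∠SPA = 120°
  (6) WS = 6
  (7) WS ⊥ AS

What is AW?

Step 1: By the law of cosines on triangle SPA: SA² = 3² + 7² − 2·3·7·cos(120°) = 79, so SA = √79.
Step 2: By the law of cosines on triangle ASW: AW² = √79² + 6² − 2·√79·6·cos(90°) = 115, so AW = √115.

Therefore, the length of AW = √115.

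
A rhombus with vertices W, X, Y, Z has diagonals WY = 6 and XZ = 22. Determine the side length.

The diagonals of a rhombus bisect each other at right angles.
Half-diagonals: 6/2 = 3 and 22/2 = 11
side = sqrt(3^2 + 11^2)
side = sqrt(9 + 121)
side = sqrt(130)

sqrt(130)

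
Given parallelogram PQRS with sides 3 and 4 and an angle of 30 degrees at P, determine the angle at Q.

Opposite sides of a parallelogram are parallel, so consecutive angles form co-interior angles on a transversal.
Co-interior angles sum to 180°, giving angle Q = 180 - 30 = 150 degrees.

150 degrees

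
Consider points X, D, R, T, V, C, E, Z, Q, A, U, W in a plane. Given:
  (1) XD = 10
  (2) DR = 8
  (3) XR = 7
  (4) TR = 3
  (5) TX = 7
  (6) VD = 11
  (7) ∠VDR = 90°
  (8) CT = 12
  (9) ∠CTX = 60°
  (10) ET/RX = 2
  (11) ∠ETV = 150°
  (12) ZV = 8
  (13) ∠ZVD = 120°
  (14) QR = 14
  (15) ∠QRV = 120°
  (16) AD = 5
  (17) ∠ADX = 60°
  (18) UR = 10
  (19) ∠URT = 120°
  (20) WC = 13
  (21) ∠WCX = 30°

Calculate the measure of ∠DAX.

Step 1: By the law of cosines on triangle ADX: AX² = 5² + 10² − 2·5·10·cos(60°) = 75, so AX = 5·√3.
Step 2: By the inverse law of cosines on triangle DAX: cos(∠DAX) = (5² + (5·√3)² − 10²) / (2·5·5·√3) = 0/86.6 = 0, so ∠DAX = 90°.

Therefore, the measure of angle ∠DAX = 90°.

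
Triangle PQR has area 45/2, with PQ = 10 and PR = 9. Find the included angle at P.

From the SAS area formula Area = (1/2)ab sin(C), rearranging gives sin(C) = 2*Area/(ab).
sin(C) = 2 * 45/2 / (90) = 1/2.
Therefore C = arcsin(1/2) = 30°.
Since sin(180° - C) = sin(C), the obtuse angle 150° gives the same area, so C = 30° or C = 150°.

30° or 150°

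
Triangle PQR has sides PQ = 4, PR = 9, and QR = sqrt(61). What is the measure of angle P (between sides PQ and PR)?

By the inverse law of cosines: cos(P) = (PQ² + PR² - QR²) / (2 × PQ × PR)
cos(P) = (4² + 9² - (sqrt(61))²) / (2 × 4 × 9)
cos(P) = (16 + 81 - (61)) / 72
cos(P) = 1/2
P = arccos(1/2) = 60°

60°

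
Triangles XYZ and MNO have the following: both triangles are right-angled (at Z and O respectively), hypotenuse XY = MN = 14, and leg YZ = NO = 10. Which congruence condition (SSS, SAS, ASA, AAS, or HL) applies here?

The given information matches HL: The hypotenuse and one leg of two right triangles are equal (Hypotenuse-Leg).

HL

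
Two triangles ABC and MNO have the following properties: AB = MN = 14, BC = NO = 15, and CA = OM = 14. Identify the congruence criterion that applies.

The given information provides:
AB = MN = 14, BC = NO = 15, and CA = OM = 14
This matches the SSS congruence theorem.
All three pairs of corresponding sides are equal (Side-Side-Side).

SSS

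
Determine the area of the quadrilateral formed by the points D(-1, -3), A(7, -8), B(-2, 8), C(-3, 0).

Shoelace: sum of cross terms = 102, Area = (1/2)|102| = 51

51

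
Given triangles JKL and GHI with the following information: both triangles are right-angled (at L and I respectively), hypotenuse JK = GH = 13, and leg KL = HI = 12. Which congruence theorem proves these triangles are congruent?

The given information matches HL: The hypotenuse and one leg of two right triangles are equal (Hypotenuse-Leg).

HL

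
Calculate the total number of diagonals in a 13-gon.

Total line segments between 13 vertices = C(13,2) = 78.
Subtract the 13 sides: 78 - 13 = 65 diagonals.

65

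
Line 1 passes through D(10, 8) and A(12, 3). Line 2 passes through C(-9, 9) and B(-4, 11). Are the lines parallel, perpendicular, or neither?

Slope of line 1: m1 = (3 - 8)/(12 - 10) = -5/2 = -5/2
Slope of line 2: m2 = (11 - 9)/(-4 - -9) = 2/5 = 2/5
Two lines are perpendicular when the product of their slopes is -1 (negative reciprocals).
m1 * m2 = (-5/2) * (2/5) = -1, confirming perpendicularity.

Perpendicular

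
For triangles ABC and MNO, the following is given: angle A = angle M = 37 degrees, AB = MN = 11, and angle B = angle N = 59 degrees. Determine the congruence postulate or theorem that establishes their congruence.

The given information provides:
angle A = angle M = 37 degrees, AB = MN = 11, and angle B = angle N = 59 degrees
This matches the ASA congruence theorem.
Two pairs of corresponding angles and the included side are equal (Angle-Side-Angle).

ASA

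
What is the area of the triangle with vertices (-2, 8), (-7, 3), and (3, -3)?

The Shoelace formula computes the area from vertex coordinates by summing cross products.
For vertices (-2,8), (-7,3), (3,-3):
Signed sum = -2*3 - -7*8 + -7*-3 - 3*3 + 3*8 - -2*-3
= 50 + 12 + 18 = 80
Area = (1/2)|80| = 40.

40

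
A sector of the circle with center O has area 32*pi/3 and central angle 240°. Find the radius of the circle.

The sector covers 240°/360° = 2/3 of the full circle.
Full circle area = 32*pi/3 / 2/3 = 16*pi.
Since full area = πr², we get r² = 16*pi/π = 16, so r = 4.

4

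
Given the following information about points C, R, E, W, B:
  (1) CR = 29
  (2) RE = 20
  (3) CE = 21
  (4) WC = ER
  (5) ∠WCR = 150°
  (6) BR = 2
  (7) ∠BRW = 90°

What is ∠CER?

Step 1: By the inverse law of cosines on triangle CER: cos(∠CER) = (21² + 20² − 29²) / (2·21·20) = 0/840 = 0, so ∠CER = 90°.

Therefore, the measure of angle ∠CER = 90°.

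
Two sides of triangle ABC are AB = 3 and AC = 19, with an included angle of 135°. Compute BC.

By the law of cosines: BC^2 = AB^2 + AC^2 - 2*AB*AC*cos(A)
BC^2 = 3^2 + 19^2 - 2*3*19*cos(135°)
BC^2 = 9 + 361 - 114*(-sqrt(2)/2)
BC^2 = 57*sqrt(2) + 370
BC = sqrt(57*sqrt(2) + 370)

sqrt(57*sqrt(2) + 370)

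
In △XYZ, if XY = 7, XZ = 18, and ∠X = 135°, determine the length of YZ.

When two sides and the included angle are known, the law of cosines gives the third side.
c^2 = a^2 + b^2 - 2ab cos(C) generalizes the Pythagorean theorem to non-right triangles.
Here: YZ^2 = 49 + 324 - 252*(-sqrt(2)/2) = 126*sqrt(2) + 373
YZ = sqrt(126*sqrt(2) + 373)

sqrt(126*sqrt(2) + 373)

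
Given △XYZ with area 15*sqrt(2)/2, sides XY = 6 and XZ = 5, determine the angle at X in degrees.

Area = (1/2) * a * b * sin(C)
sin(C) = 2 * Area / (a * b)
sin(C) = 2 * 15*sqrt(2)/2 / (6 * 5)
sin(C) = sqrt(2)/2
C = arcsin(sqrt(2)/2) = 45°
Since sin(180° - C) = sin(C), the obtuse angle 135° gives the same area, so C = 45° or C = 135°.

45° or 135°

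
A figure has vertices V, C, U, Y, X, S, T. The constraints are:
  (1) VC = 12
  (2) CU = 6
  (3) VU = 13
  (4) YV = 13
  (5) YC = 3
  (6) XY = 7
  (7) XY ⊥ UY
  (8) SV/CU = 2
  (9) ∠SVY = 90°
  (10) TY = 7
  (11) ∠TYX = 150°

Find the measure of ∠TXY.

Step 1: By the law of cosines on triangle XYT: XT² = 7² + 7² − 2·7·7·cos(150°) = 182.87, so XT ≈ 13.52.
Step 2: By the inverse law of cosines on triangle TXY: cos(∠TXY) = (13.52² + 7² − 7²) / (2·13.52·7) = 182.87/189.32 = 0.9659, so ∠TXY = 15°.

Therefore, the measure of angle ∠TXY = 15°.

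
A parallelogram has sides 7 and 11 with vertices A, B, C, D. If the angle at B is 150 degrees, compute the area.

The area of a parallelogram equals the product of two adjacent sides times the sine of the included angle.
This is because the height equals 11 * sin(150°) = 11/2.
Area = 7 * 11/2 = 77/2

77/2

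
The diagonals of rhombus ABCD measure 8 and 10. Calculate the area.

Area = (8 * 10) / 2 = 80 / 2 = 40

40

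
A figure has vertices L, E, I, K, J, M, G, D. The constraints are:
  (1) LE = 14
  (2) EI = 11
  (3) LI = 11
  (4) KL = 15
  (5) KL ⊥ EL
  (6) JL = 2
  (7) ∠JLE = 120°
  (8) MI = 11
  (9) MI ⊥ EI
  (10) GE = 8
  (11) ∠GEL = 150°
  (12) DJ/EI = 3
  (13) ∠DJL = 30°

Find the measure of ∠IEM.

Step 1: By the law of cosines on triangle EIM: EM² = 11² + 11² − 2·11·11·cos(90°) = 242, so EM = 11·√2.
Step 2: By the inverse law of cosines on triangle IEM: cos(∠IEM) = (11² + (11·√2)² − 11²) / (2·11·11·√2) = 242/342.24 = 0.7071, so ∠IEM = 45°.

Therefore, the measure of angle ∠IEM = 45°.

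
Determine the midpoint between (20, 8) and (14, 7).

The midpoint is the average of the coordinates:
x: (20 + 14)/2 = 17
y: (8 + 7)/2 = 15/2
Midpoint = (17, 15/2)

(17, 15/2)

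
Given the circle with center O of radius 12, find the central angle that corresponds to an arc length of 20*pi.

The full circumference is 2πr = 24*pi.
The arc is 20*pi / 24*pi = 5/6 of the full circle.
So the central angle = 5/6 × 360° = 300°.

300°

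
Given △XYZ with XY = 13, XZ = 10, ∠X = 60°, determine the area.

When two sides and the included angle are known, the area formula is (1/2)ab sin(C).
The height from one side to the opposite vertex is 10 sin(60°) = 5*sqrt(3).
Area = (1/2) * 13 * 5*sqrt(3) = 65*sqrt(3)/2.

65*sqrt(3)/2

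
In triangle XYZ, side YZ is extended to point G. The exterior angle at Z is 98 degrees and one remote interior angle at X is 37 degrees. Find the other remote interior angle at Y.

angle Y = 98 - 37 = 61 degrees (exterior angle theorem).

61 degrees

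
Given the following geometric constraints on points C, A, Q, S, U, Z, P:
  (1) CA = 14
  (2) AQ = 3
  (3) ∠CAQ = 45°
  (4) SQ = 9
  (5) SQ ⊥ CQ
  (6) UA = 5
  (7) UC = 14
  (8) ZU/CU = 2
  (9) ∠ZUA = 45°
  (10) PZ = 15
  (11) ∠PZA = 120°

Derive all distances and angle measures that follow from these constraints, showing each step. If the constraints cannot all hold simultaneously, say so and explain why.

The constraints are consistent.

From the given relations:
  ZU = 2·CU = 2·14 = 28

Step 1: From CA = 14, AQ = 3, and ∠CAQ = 45°, by the law of cosines:
  CQ² = CA² + AQ² - 2·CA·AQ·cos(45°) = 196 + 9 - 59.4 = 145.6
  CQ ≈ 12.07

Step 2: From AU = 5, UZ = 28, and ∠AUZ = 45°, by the law of cosines:
  AZ² = AU² + UZ² - 2·AU·UZ·cos(45°) = 25 + 784 - 198 = 611
  AZ ≈ 24.72

Step 3: From CA = 14, CU = 14, AU = 5, by the inverse law of cosines:
  cos(∠ACU) = (CA² + CU² - AU²) / (2·CA·CU)
  ∠ACU = 20.57°

Step 4: From AC = 14, AU = 5, CU = 14, by the inverse law of cosines:
  cos(∠CAU) = (AC² + AU² - CU²) / (2·AC·AU)
  ∠CAU = 79.71°

Step 5: From UA = 5, UC = 14, AC = 14, by the inverse law of cosines:
  cos(∠AUC) = (UA² + UC² - AC²) / (2·UA·UC)
  ∠AUC = 79.71°

Step 6: From CQ = 12.07, QS = 9, and ∠CQS = 90°, by the law of cosines:
  CS² = CQ² + QS² - 2·CQ·QS·cos(90°) = 145.6 + 81 - 0 = 226.6
  CS ≈ 15.05

Step 7: From AZ = 24.72, ZP = 15, and ∠AZP = 120°, by the law of cosines:
  AP² = AZ² + ZP² - 2·AZ·ZP·cos(120°) = 611 + 225 + 370.8 = 1207
  AP ≈ 34.74

Step 8: From CA = 14, CQ = 12.07, AQ = 3, by the inverse law of cosines:
  cos(∠ACQ) = (CA² + CQ² - AQ²) / (2·CA·CQ)
  ∠ACQ = 10.13°

Step 9: From AU = 5, AZ = 24.72, UZ = 28, by the inverse law of cosines:
  cos(∠UAZ) = (AU² + AZ² - UZ²) / (2·AU·AZ)
  ∠UAZ = 126.78°

Step 10: From QA = 3, QC = 12.07, AC = 14, by the inverse law of cosines:
  cos(∠AQC) = (QA² + QC² - AC²) / (2·QA·QC)
  ∠AQC = 124.87°

Step 11: From ZA = 24.72, ZU = 28, AU = 5, by the inverse law of cosines:
  cos(∠AZU) = (ZA² + ZU² - AU²) / (2·ZA·ZU)
  ∠AZU = 8.22°

Step 12: From CQ = 12.07, CS = 15.05, QS = 9, by the inverse law of cosines:
  cos(∠QCS) = (CQ² + CS² - QS²) / (2·CQ·CS)
  ∠QCS = 36.72°

Step 13: From AP = 34.74, AZ = 24.72, PZ = 15, by the inverse law of cosines:
  cos(∠PAZ) = (AP² + AZ² - PZ²) / (2·AP·AZ)
  ∠PAZ = 21.96°

Step 14: From SC = 15.05, SQ = 9, CQ = 12.07, by the inverse law of cosines:
  cos(∠CSQ) = (SC² + SQ² - CQ²) / (2·SC·SQ)
  ∠CSQ = 53.28°

Step 15: From PA = 34.74, PZ = 15, AZ = 24.72, by the inverse law of cosines:
  cos(∠APZ) = (PA² + PZ² - AZ²) / (2·PA·PZ)
  ∠APZ = 38.04°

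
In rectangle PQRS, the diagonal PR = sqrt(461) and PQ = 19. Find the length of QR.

The diagonal of a rectangle forms a right triangle with the two sides.
Rearranging the Pythagorean theorem: missing side = sqrt(d^2 - known^2).
= sqrt(461 - 361) = sqrt(100) = 10.

10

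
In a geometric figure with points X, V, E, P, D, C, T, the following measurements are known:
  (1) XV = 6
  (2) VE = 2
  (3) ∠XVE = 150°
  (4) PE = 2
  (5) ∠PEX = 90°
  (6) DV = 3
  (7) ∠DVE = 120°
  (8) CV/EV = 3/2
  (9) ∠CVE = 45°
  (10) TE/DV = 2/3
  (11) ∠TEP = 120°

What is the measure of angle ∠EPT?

From the given relations: TE = 2/3·DV = 2/3·3 = 2.
Step 1: By the law of cosines on triangle PET: PT² = 2² + 2² − 2·2·2·cos(120°) = 12, so PT = 2·√3.
Step 2: By the inverse law of cosines on triangle EPT: cos(∠EPT) = (2² + (2·√3)² − 2²) / (2·2·2·√3) = 12/13.86 = 0.866, so ∠EPT = 30°.

Therefore, the measure of angle ∠EPT = 30°.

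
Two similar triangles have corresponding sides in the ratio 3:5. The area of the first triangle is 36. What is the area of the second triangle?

For similar figures, the area ratio equals the square of the side ratio.
Side ratio (the first triangle to the second triangle) = 3:5, so area ratio = 3^2:5^2 = 9:25.
If the area of the first triangle is 36, then the area of the second triangle = 36 * (25/9) = 100.

100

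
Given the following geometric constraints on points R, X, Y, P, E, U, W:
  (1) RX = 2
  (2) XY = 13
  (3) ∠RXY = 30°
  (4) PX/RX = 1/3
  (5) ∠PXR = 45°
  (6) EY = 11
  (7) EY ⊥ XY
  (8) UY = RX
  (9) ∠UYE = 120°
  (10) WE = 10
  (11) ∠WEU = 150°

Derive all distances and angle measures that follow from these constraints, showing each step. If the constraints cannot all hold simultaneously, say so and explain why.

The constraints are consistent.

From the given relations:
  PX = 1/3·RX = 1/3·2 ≈ 0.67
  UY = RX = 2

Step 1: From RX = 2, XY = 13, and ∠RXY = 30°, by the law of cosines:
  RY² = RX² + XY² - 2·RX·XY·cos(30°) = 4 + 169 - 45.03 = 128
  RY ≈ 11.31

Step 2: From RX = 2, XP = 0.67, and ∠RXP = 45°, by the law of cosines:
  RP² = RX² + XP² - 2·RX·XP·cos(45°) = 4 + 0.4444 - 1.886 = 2.559
  RP ≈ 1.6

Step 3: From XY = 13, YE = 11, and ∠XYE = 90°, by the law of cosines:
  XE² = XY² + YE² - 2·XY·YE·cos(90°) = 169 + 121 - 0 = 290
  XE ≈ 17.03

Step 4: From EY = 11, YU = 2, and ∠EYU = 120°, by the law of cosines:
  EU² = EY² + YU² - 2·EY·YU·cos(120°) = 121 + 4 + 22 = 147
  EU = 7·√3

Step 5: From UE = 7·√3, EW = 10, and ∠UEW = 150°, by the law of cosines:
  UW² = UE² + EW² - 2·UE·EW·cos(150°) = 147 + 100 + 210 = 457
  UW ≈ 21.38

Step 6: From RP = 1.6, RX = 2, PX = 0.67, by the inverse law of cosines:
  cos(∠PRX) = (RP² + RX² - PX²) / (2·RP·RX)
  ∠PRX = 17.14°

Step 7: From RX = 2, RY = 11.31, XY = 13, by the inverse law of cosines:
  cos(∠XRY) = (RX² + RY² - XY²) / (2·RX·RY)
  ∠XRY = 144.93°

Step 8: From XE = 17.03, XY = 13, EY = 11, by the inverse law of cosines:
  cos(∠EXY) = (XE² + XY² - EY²) / (2·XE·XY)
  ∠EXY = 40.24°

Step 9: From YR = 11.31, YX = 13, RX = 2, by the inverse law of cosines:
  cos(∠RYX) = (YR² + YX² - RX²) / (2·YR·YX)
  ∠RYX = 5.07°

Step 10: From PR = 1.6, PX = 0.67, RX = 2, by the inverse law of cosines:
  cos(∠RPX) = (PR² + PX² - RX²) / (2·PR·PX)
  ∠RPX = 117.86°

Step 11: From EU = 7·√3, EY = 11, UY = 2, by the inverse law of cosines:
  cos(∠UEY) = (EU² + EY² - UY²) / (2·EU·EY)
  ∠UEY = 8.21°

Step 12: From EX = 17.03, EY = 11, XY = 13, by the inverse law of cosines:
  cos(∠XEY) = (EX² + EY² - XY²) / (2·EX·EY)
  ∠XEY = 49.76°

Step 13: From UE = 7·√3, UY = 2, EY = 11, by the inverse law of cosines:
  cos(∠EUY) = (UE² + UY² - EY²) / (2·UE·UY)
  ∠EUY = 51.79°

Step 14: From UE = 7·√3, UW = 21.38, EW = 10, by the inverse law of cosines:
  cos(∠EUW) = (UE² + UW² - EW²) / (2·UE·UW)
  ∠EUW = 13.53°

Step 15: From WE = 10, WU = 21.38, EU = 7·√3, by the inverse law of cosines:
  cos(∠EWU) = (WE² + WU² - EU²) / (2·WE·WU)
  ∠EWU = 16.47°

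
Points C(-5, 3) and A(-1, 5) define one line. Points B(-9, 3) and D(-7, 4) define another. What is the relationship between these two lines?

Slope of line 1: m1 = (5 - 3)/(-1 - -5) = 2/4 = 1/2
Slope of line 2: m2 = (4 - 3)/(-7 - -9) = 1/2 = 1/2
Since m1 = m2 = 1/2, the lines are parallel.

Parallel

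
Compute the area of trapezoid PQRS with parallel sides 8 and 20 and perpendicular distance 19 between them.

Area of a trapezoid = (base1 + base2) * height / 2
Area = (8 + 20) * 19 / 2
Area = 28 * 19 / 2
Area = 532 / 2
Area = 266

266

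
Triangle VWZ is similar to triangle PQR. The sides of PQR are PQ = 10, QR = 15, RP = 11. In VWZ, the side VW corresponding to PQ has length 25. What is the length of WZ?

Similar triangles have proportional sides. Setting up the proportion:
VW / PQ = WZ / QR
25 / 10 = WZ / 15
WZ = 15 * 25 / 10 = 75/2.

75/2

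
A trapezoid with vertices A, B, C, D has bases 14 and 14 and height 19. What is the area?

A trapezoid's area equals the midsegment times the height.
The midsegment is (14 + 14) / 2 = 14.
Area = 14 * 19 = 266.

266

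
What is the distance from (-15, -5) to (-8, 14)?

d = sqrt((-8 - -15)^2 + (14 - -5)^2)
d = sqrt(7^2 + 19^2)
d = sqrt(49 + 361)
d = sqrt(410)

sqrt(410)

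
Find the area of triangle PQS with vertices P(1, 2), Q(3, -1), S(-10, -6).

Using the Shoelace formula for a triangle:
Area = (1/2)|x0(y1 - y2) + x1(y2 - y0) + x2(y0 - y1)|
Area = (1/2)|1(-1 - -6) + 3(-6 - 2) + -10(2 - -1)|
Area = (1/2)|5 + -24 + -30|
Area = (1/2)|-49|
Area = (1/2)(49)
Area = 49/2

49/2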